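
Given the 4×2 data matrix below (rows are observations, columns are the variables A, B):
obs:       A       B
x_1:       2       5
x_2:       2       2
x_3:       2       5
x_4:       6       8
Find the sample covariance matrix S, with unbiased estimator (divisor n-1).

Step 1 — column means:
  mean(A) = (2 + 2 + 2 + 6) / 4 = 12/4 = 3
  mean(B) = (5 + 2 + 5 + 8) / 4 = 20/4 = 5

Step 2 — sample covariance S[i,j] = (1/(n-1)) · Σ_k (x_{k,i} - mean_i) · (x_{k,j} - mean_j), with n-1 = 3.
  S[A,A] = ((-1)·(-1) + (-1)·(-1) + (-1)·(-1) + (3)·(3)) / 3 = 12/3 = 4
  S[A,B] = ((-1)·(0) + (-1)·(-3) + (-1)·(0) + (3)·(3)) / 3 = 12/3 = 4
  S[B,B] = ((0)·(0) + (-3)·(-3) + (0)·(0) + (3)·(3)) / 3 = 18/3 = 6

S is symmetric (S[j,i] = S[i,j]). Assembling:

S = [[4, 4],
 [4, 6]]


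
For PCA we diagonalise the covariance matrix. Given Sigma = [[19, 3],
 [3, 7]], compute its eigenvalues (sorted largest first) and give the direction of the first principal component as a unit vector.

Step 1 — characteristic polynomial of 2×2 Sigma:
  det(Sigma - λI) = λ² - trace · λ + det = 0.
  trace = 19 + 7 = 26, det = 19·7 - (3)² = 124.
Step 2 — discriminant:
  Δ = trace² - 4·det = 676 - 496 = 180.
Step 3 — eigenvalues:
  λ = (trace ± √Δ)/2 = (26 ± 13.4164)/2,
  λ_1 = 19.7082,  λ_2 = 6.2918.

Step 4 — unit eigenvector for λ_1: solve (Sigma - λ_1 I)v = 0. First row:
  (19 - 19.7082)·v_x + (3)·v_y = 0, i.e. (-0.7082)·v_x + (3)·v_y = 0,
  so v ∝ (b, λ_1 - a) = (3, 0.7082) = u.
  ||u|| = √((3)² + (0.7082)²) = √(9.5016) ≈ 3.0825,
  v_1 = u/||u|| ≈ (0.9732, 0.2298) (||v_1|| = 1).

λ_1 = 19.7082,  λ_2 = 6.2918;  v_1 ≈ (0.9732, 0.2298)


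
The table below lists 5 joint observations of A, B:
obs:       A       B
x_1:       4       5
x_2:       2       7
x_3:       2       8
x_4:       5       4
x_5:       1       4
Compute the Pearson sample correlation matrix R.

Step 1 — column means:
  mean(A) = (4 + 2 + 2 + 5 + 1) / 5 = 14/5 = 2.8
  mean(B) = (5 + 7 + 8 + 4 + 4) / 5 = 28/5 = 5.6

Step 2 — sample variances and covariances s[i,j] = (1/(n-1)) · Σ_k (x_{k,i} - mean_i) · (x_{k,j} - mean_j), with n-1 = 4:
  s[A,A] = ((1.2)·(1.2) + (-0.8)·(-0.8) + (-0.8)·(-0.8) + (2.2)·(2.2) + (-1.8)·(-1.8)) / 4 = 10.8/4 = 2.7
  s[A,B] = ((1.2)·(-0.6) + (-0.8)·(1.4) + (-0.8)·(2.4) + (2.2)·(-1.6) + (-1.8)·(-1.6)) / 4 = -4.4/4 = -1.1
  s[B,B] = ((-0.6)·(-0.6) + (1.4)·(1.4) + (2.4)·(2.4) + (-1.6)·(-1.6) + (-1.6)·(-1.6)) / 4 = 13.2/4 = 3.3
  Sample standard deviations s_i = √(s[i,i]):
  s(A) = √(2.7) = 1.6432
  s(B) = √(3.3) = 1.8166

Step 3 — r_{ij} = s_{ij} / (s_i · s_j):
  r[A,A] = 1 (diagonal).
  r[A,B] = -1.1 / (1.6432 · 1.8166) = -1.1 / 2.985 = -0.3685
  r[B,B] = 1 (diagonal).

R is symmetric with unit diagonal. Assembling:

R = [[1, -0.3685],
 [-0.3685, 1]]


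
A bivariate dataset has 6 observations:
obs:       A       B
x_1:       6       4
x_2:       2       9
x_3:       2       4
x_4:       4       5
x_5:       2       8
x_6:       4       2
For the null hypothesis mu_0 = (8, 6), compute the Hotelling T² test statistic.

Step 1 — sample mean vector:
  mean(A) = (6 + 2 + 2 + 4 + 2 + 4) / 6 = 20/6 = 3.3333
  mean(B) = (4 + 9 + 4 + 5 + 8 + 2) / 6 = 32/6 = 5.3333
  x̄ = (3.3333, 5.3333),  deviation x̄ - mu_0 = (3.3333, 5.3333) - (8, 6) = (-4.6667, -0.6667).

Step 2 — sample covariance matrix, S[i,j] = (1/(n-1)) · Σ_k (x_{k,i} - mean_i) · (x_{k,j} - mean_j), divisor n-1 = 5:
  S[A,A] = ((2.6667)·(2.6667) + (-1.3333)·(-1.3333) + (-1.3333)·(-1.3333) + (0.6667)·(0.6667) + (-1.3333)·(-1.3333) + (0.6667)·(0.6667)) / 5 = 13.3333/5 = 2.6667
  S[A,B] = ((2.6667)·(-1.3333) + (-1.3333)·(3.6667) + (-1.3333)·(-1.3333) + (0.6667)·(-0.3333) + (-1.3333)·(2.6667) + (0.6667)·(-3.3333)) / 5 = -12.6667/5 = -2.5333
  S[B,B] = ((-1.3333)·(-1.3333) + (3.6667)·(3.6667) + (-1.3333)·(-1.3333) + (-0.3333)·(-0.3333) + (2.6667)·(2.6667) + (-3.3333)·(-3.3333)) / 5 = 35.3333/5 = 7.0667
  S = [[2.6667, -2.5333],
 [-2.5333, 7.0667]].

Step 3 — invert S. det(S) = 2.6667·7.0667 - (-2.5333)² = 12.4267.
  S^{-1} = (1/det) · [[d, -b], [-b, a]] = [[0.5687, 0.2039],
 [0.2039, 0.2146]].

Step 4 — quadratic form (x̄ - mu_0)^T · S^{-1} · (x̄ - mu_0):
  S^{-1} · (x̄ - mu_0) = (-2.7897, -1.0944),
  (x̄ - mu_0)^T · [...] = (-4.6667)·(-2.7897) + (-0.6667)·(-1.0944) = 13.7482.

Step 5 — scale by n: T² = 6 · 13.7482 = 82.4893.

T² ≈ 82.4893


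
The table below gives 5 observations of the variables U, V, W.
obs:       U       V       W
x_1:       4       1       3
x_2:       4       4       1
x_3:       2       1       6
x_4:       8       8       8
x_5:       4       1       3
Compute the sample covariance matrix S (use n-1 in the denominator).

Step 1 — column means:
  mean(U) = (4 + 4 + 2 + 8 + 4) / 5 = 22/5 = 4.4
  mean(V) = (1 + 4 + 1 + 8 + 1) / 5 = 15/5 = 3
  mean(W) = (3 + 1 + 6 + 8 + 3) / 5 = 21/5 = 4.2

Step 2 — sample covariance S[i,j] = (1/(n-1)) · Σ_k (x_{k,i} - mean_i) · (x_{k,j} - mean_j), with n-1 = 4.
  S[U,U] = ((-0.4)·(-0.4) + (-0.4)·(-0.4) + (-2.4)·(-2.4) + (3.6)·(3.6) + (-0.4)·(-0.4)) / 4 = 19.2/4 = 4.8
  S[U,V] = ((-0.4)·(-2) + (-0.4)·(1) + (-2.4)·(-2) + (3.6)·(5) + (-0.4)·(-2)) / 4 = 24/4 = 6
  S[U,W] = ((-0.4)·(-1.2) + (-0.4)·(-3.2) + (-2.4)·(1.8) + (3.6)·(3.8) + (-0.4)·(-1.2)) / 4 = 11.6/4 = 2.9
  S[V,V] = ((-2)·(-2) + (1)·(1) + (-2)·(-2) + (5)·(5) + (-2)·(-2)) / 4 = 38/4 = 9.5
  S[V,W] = ((-2)·(-1.2) + (1)·(-3.2) + (-2)·(1.8) + (5)·(3.8) + (-2)·(-1.2)) / 4 = 17/4 = 4.25
  S[W,W] = ((-1.2)·(-1.2) + (-3.2)·(-3.2) + (1.8)·(1.8) + (3.8)·(3.8) + (-1.2)·(-1.2)) / 4 = 30.8/4 = 7.7

S is symmetric (S[j,i] = S[i,j]). Assembling:

S = [[4.8, 6, 2.9],
 [6, 9.5, 4.25],
 [2.9, 4.25, 7.7]]


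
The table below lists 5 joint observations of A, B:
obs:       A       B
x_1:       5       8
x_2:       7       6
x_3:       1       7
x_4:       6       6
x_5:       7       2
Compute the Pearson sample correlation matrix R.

Step 1 — column means:
  mean(A) = (5 + 7 + 1 + 6 + 7) / 5 = 26/5 = 5.2
  mean(B) = (8 + 6 + 7 + 6 + 2) / 5 = 29/5 = 5.8

Step 2 — sample variances and covariances s[i,j] = (1/(n-1)) · Σ_k (x_{k,i} - mean_i) · (x_{k,j} - mean_j), with n-1 = 4:
  s[A,A] = ((-0.2)·(-0.2) + (1.8)·(1.8) + (-4.2)·(-4.2) + (0.8)·(0.8) + (1.8)·(1.8)) / 4 = 24.8/4 = 6.2
  s[A,B] = ((-0.2)·(2.2) + (1.8)·(0.2) + (-4.2)·(1.2) + (0.8)·(0.2) + (1.8)·(-3.8)) / 4 = -11.8/4 = -2.95
  s[B,B] = ((2.2)·(2.2) + (0.2)·(0.2) + (1.2)·(1.2) + (0.2)·(0.2) + (-3.8)·(-3.8)) / 4 = 20.8/4 = 5.2
  Sample standard deviations s_i = √(s[i,i]):
  s(A) = √(6.2) = 2.49
  s(B) = √(5.2) = 2.2804

Step 3 — r_{ij} = s_{ij} / (s_i · s_j):
  r[A,A] = 1 (diagonal).
  r[A,B] = -2.95 / (2.49 · 2.2804) = -2.95 / 5.678 = -0.5195
  r[B,B] = 1 (diagonal).

R is symmetric with unit diagonal. Assembling:

R = [[1, -0.5195],
 [-0.5195, 1]]


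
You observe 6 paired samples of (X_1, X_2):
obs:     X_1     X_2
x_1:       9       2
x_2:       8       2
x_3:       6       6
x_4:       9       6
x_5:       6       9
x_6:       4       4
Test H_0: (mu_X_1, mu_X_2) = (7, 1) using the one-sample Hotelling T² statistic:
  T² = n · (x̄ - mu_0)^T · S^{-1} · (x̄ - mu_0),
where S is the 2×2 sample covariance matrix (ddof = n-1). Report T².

Step 1 — sample mean vector:
  mean(X_1) = (9 + 8 + 6 + 9 + 6 + 4) / 6 = 42/6 = 7
  mean(X_2) = (2 + 2 + 6 + 6 + 9 + 4) / 6 = 29/6 = 4.8333
  x̄ = (7, 4.8333),  deviation x̄ - mu_0 = (7, 4.8333) - (7, 1) = (0, 3.8333).

Step 2 — sample covariance matrix, S[i,j] = (1/(n-1)) · Σ_k (x_{k,i} - mean_i) · (x_{k,j} - mean_j), divisor n-1 = 5:
  S[X_1,X_1] = ((2)·(2) + (1)·(1) + (-1)·(-1) + (2)·(2) + (-1)·(-1) + (-3)·(-3)) / 5 = 20/5 = 4
  S[X_1,X_2] = ((2)·(-2.8333) + (1)·(-2.8333) + (-1)·(1.1667) + (2)·(1.1667) + (-1)·(4.1667) + (-3)·(-0.8333)) / 5 = -9/5 = -1.8
  S[X_2,X_2] = ((-2.8333)·(-2.8333) + (-2.8333)·(-2.8333) + (1.1667)·(1.1667) + (1.1667)·(1.1667) + (4.1667)·(4.1667) + (-0.8333)·(-0.8333)) / 5 = 36.8333/5 = 7.3667
  S = [[4, -1.8],
 [-1.8, 7.3667]].

Step 3 — invert S. det(S) = 4·7.3667 - (-1.8)² = 26.2267.
  S^{-1} = (1/det) · [[d, -b], [-b, a]] = [[0.2809, 0.0686],
 [0.0686, 0.1525]].

Step 4 — quadratic form (x̄ - mu_0)^T · S^{-1} · (x̄ - mu_0):
  S^{-1} · (x̄ - mu_0) = (0.2631, 0.5846),
  (x̄ - mu_0)^T · [...] = (0)·(0.2631) + (3.8333)·(0.5846) = 2.2411.

Step 5 — scale by n: T² = 6 · 2.2411 = 13.4469.

T² ≈ 13.4469


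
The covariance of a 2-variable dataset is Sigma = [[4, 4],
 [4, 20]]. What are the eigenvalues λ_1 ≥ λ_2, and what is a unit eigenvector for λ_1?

Step 1 — characteristic polynomial of 2×2 Sigma:
  det(Sigma - λI) = λ² - trace · λ + det = 0.
  trace = 4 + 20 = 24, det = 4·20 - (4)² = 64.
Step 2 — discriminant:
  Δ = trace² - 4·det = 576 - 256 = 320.
Step 3 — eigenvalues:
  λ = (trace ± √Δ)/2 = (24 ± 17.8885)/2,
  λ_1 = 20.9443,  λ_2 = 3.0557.

Step 4 — unit eigenvector for λ_1: solve (Sigma - λ_1 I)v = 0. First row:
  (4 - 20.9443)·v_x + (4)·v_y = 0, i.e. (-16.9443)·v_x + (4)·v_y = 0,
  so v ∝ (b, λ_1 - a) = (4, 16.9443) = u.
  ||u|| = √((4)² + (16.9443)²) = √(303.1084) ≈ 17.41,
  v_1 = u/||u|| ≈ (0.2298, 0.9732) (||v_1|| = 1).

λ_1 = 20.9443,  λ_2 = 3.0557;  v_1 ≈ (0.2298, 0.9732)


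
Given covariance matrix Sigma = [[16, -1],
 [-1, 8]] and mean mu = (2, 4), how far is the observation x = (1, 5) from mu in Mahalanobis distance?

Step 1 — centre the observation: (x - mu) = (-1, 1).

Step 2 — invert Sigma. det(Sigma) = 16·8 - (-1)² = 127.
  Sigma^{-1} = (1/det) · [[d, -b], [-b, a]] = [[0.063, 0.0079],
 [0.0079, 0.126]].

Step 3 — form the quadratic (x - mu)^T · Sigma^{-1} · (x - mu):
  Sigma^{-1} · (x - mu) = (-0.0551, 0.1181).
  (x - mu)^T · [Sigma^{-1} · (x - mu)] = (-1)·(-0.0551) + (1)·(0.1181) = 0.1732.

Step 4 — take square root: d = √(0.1732) ≈ 0.4162.

d(x, mu) = √(0.1732) ≈ 0.4162


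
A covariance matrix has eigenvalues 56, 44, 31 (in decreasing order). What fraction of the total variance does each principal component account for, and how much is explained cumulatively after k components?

Step 1 — total variance = trace(Sigma) = Σ λ_i = 56 + 44 + 31 = 131.

Step 2 — fraction explained by component i = λ_i / Σ λ:
  PC1: 56/131 = 0.4275
  PC2: 44/131 = 0.3359
  PC3: 31/131 = 0.2366

Step 3 — cumulative fraction after k components = (λ_1 + ... + λ_k) / Σ λ:
  k = 1: 56/131 = 0.4275
  k = 2: (56 + 44)/131 = 100/131 = 0.7634
  k = 3: (56 + 44 + 31)/131 = 131/131 = 1

Summary (fraction, with percent):

explained: PC1 0.4275 (42.75%), PC2 0.3359 (33.59%), PC3 0.2366 (23.66%);  cumulative: 0.4275, 0.7634, 1


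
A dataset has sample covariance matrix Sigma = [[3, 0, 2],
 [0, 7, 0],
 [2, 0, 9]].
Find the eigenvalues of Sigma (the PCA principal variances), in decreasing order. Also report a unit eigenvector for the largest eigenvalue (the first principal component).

Step 1 — characteristic polynomial p(λ) = det(λI - Sigma) = λ³ - tr·λ² + c_1·λ - det, where tr = trace, c_1 = sum of the principal 2×2 minors, det = det(Sigma):
  tr = 3 + 7 + 9 = 19,
  c_1 = (3·7 - (0)²) + (3·9 - (2)²) + (7·9 - (0)²) = 21 + 23 + 63 = 107,
  det = 3·(7·9 - (0)²) - (0)·((0)·9 - (0)·(2)) + (2)·((0)·(0) - 7·(2)) = 3·(63) - (0)·(0) + (2)·(-14) = 161.
  So p(λ) = λ³ - 19λ² + 107λ - 161.
Step 2 — look for an integer root (rational root theorem: any rational root is an integer divisor of 161). Testing λ = 7:
  p(7) = 343 - 931 + 749 - 161 = 0  ✓
  Dividing out (λ - 7): p(λ) = (λ - 7)(λ² - 12λ + 23).
Step 3 — remaining eigenvalues from the quadratic λ² - 12λ + 23 = 0:
  Δ = 12² - 4·23 = 144 - 92 = 52,  λ = (12 ± √52)/2 = (12 ± 7.2111)/2 ≈ 9.6056 or 2.3944.
  Sorted: λ_1 = 9.6056,  λ_2 = 7,  λ_3 = 2.3944  (check: sum = 19 = tr ✓).

Step 4 — unit eigenvector for λ_1 ≈ 9.6056: v spans the null space of (Sigma - λ_1 I), whose rows are
  r_1 = (-6.6056, 0, 2),  r_2 = (0, -2.6056, 0),  r_3 = (2, 0, -0.6056).
  v is orthogonal to every row, so take v ∝ r_1 × r_2 = ((0)·(0) - (2)·(-2.6056), (2)·(0) - (-6.6056)·(0), (-6.6056)·(-2.6056) - (0)·(0)) ≈ (5.2111, 0, 17.2111).
  Let u = (5.2111, 0, 17.2111).
  ||u|| = √((5.2111)² + (0)² + (17.2111)²) = √(323.3776) ≈ 17.9827,  v_1 = u/||u|| ≈ (0.2898, 0, 0.9571) (||v_1|| = 1).

λ_1 = 9.6056,  λ_2 = 7,  λ_3 = 2.3944;  v_1 ≈ (0.2898, 0, 0.9571)


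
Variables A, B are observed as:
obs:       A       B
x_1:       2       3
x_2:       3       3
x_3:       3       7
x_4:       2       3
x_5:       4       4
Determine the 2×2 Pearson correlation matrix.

Step 1 — column means:
  mean(A) = (2 + 3 + 3 + 2 + 4) / 5 = 14/5 = 2.8
  mean(B) = (3 + 3 + 7 + 3 + 4) / 5 = 20/5 = 4

Step 2 — sample variances and covariances s[i,j] = (1/(n-1)) · Σ_k (x_{k,i} - mean_i) · (x_{k,j} - mean_j), with n-1 = 4:
  s[A,A] = ((-0.8)·(-0.8) + (0.2)·(0.2) + (0.2)·(0.2) + (-0.8)·(-0.8) + (1.2)·(1.2)) / 4 = 2.8/4 = 0.7
  s[A,B] = ((-0.8)·(-1) + (0.2)·(-1) + (0.2)·(3) + (-0.8)·(-1) + (1.2)·(0)) / 4 = 2/4 = 0.5
  s[B,B] = ((-1)·(-1) + (-1)·(-1) + (3)·(3) + (-1)·(-1) + (0)·(0)) / 4 = 12/4 = 3
  Sample standard deviations s_i = √(s[i,i]):
  s(A) = √(0.7) = 0.8367
  s(B) = √(3) = 1.7321

Step 3 — r_{ij} = s_{ij} / (s_i · s_j):
  r[A,A] = 1 (diagonal).
  r[A,B] = 0.5 / (0.8367 · 1.7321) = 0.5 / 1.4491 = 0.345
  r[B,B] = 1 (diagonal).

R is symmetric with unit diagonal. Assembling:

R = [[1, 0.345],
 [0.345, 1]]


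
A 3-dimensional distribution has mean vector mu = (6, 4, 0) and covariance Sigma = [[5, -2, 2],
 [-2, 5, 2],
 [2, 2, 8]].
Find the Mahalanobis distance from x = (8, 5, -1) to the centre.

Step 1 — centre the observation: (x - mu) = (2, 1, -1).

Step 2 — invert Sigma (cofactor / det for 3×3, or solve directly):
  Sigma^{-1} = [[0.3214, 0.1786, -0.125],
 [0.1786, 0.3214, -0.125],
 [-0.125, -0.125, 0.1875]].

Step 3 — form the quadratic (x - mu)^T · Sigma^{-1} · (x - mu):
  Sigma^{-1} · (x - mu) = (0.9464, 0.8036, -0.5625).
  (x - mu)^T · [Sigma^{-1} · (x - mu)] = (2)·(0.9464) + (1)·(0.8036) + (-1)·(-0.5625) = 3.2589.

Step 4 — take square root: d = √(3.2589) ≈ 1.8053.

d(x, mu) = √(3.2589) ≈ 1.8053


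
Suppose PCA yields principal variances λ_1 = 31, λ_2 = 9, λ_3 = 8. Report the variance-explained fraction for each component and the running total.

Step 1 — total variance = trace(Sigma) = Σ λ_i = 31 + 9 + 8 = 48.

Step 2 — fraction explained by component i = λ_i / Σ λ:
  PC1: 31/48 = 0.6458
  PC2: 9/48 = 0.1875
  PC3: 8/48 = 0.1667

Step 3 — cumulative fraction after k components = (λ_1 + ... + λ_k) / Σ λ:
  k = 1: 31/48 = 0.6458
  k = 2: (31 + 9)/48 = 40/48 = 0.8333
  k = 3: (31 + 9 + 8)/48 = 48/48 = 1

Summary (fraction, with percent):

explained: PC1 0.6458 (64.58%), PC2 0.1875 (18.75%), PC3 0.1667 (16.67%);  cumulative: 0.6458, 0.8333, 1


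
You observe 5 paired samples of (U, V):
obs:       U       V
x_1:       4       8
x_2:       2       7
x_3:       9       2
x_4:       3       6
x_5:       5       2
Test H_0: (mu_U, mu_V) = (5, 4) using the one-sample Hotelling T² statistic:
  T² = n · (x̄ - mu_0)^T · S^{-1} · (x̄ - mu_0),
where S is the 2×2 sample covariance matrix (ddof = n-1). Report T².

Step 1 — sample mean vector:
  mean(U) = (4 + 2 + 9 + 3 + 5) / 5 = 23/5 = 4.6
  mean(V) = (8 + 7 + 2 + 6 + 2) / 5 = 25/5 = 5
  x̄ = (4.6, 5),  deviation x̄ - mu_0 = (4.6, 5) - (5, 4) = (-0.4, 1).

Step 2 — sample covariance matrix, S[i,j] = (1/(n-1)) · Σ_k (x_{k,i} - mean_i) · (x_{k,j} - mean_j), divisor n-1 = 4:
  S[U,U] = ((-0.6)·(-0.6) + (-2.6)·(-2.6) + (4.4)·(4.4) + (-1.6)·(-1.6) + (0.4)·(0.4)) / 4 = 29.2/4 = 7.3
  S[U,V] = ((-0.6)·(3) + (-2.6)·(2) + (4.4)·(-3) + (-1.6)·(1) + (0.4)·(-3)) / 4 = -23/4 = -5.75
  S[V,V] = ((3)·(3) + (2)·(2) + (-3)·(-3) + (1)·(1) + (-3)·(-3)) / 4 = 32/4 = 8
  S = [[7.3, -5.75],
 [-5.75, 8]].

Step 3 — invert S. det(S) = 7.3·8 - (-5.75)² = 25.3375.
  S^{-1} = (1/det) · [[d, -b], [-b, a]] = [[0.3157, 0.2269],
 [0.2269, 0.2881]].

Step 4 — quadratic form (x̄ - mu_0)^T · S^{-1} · (x̄ - mu_0):
  S^{-1} · (x̄ - mu_0) = (0.1006, 0.1973),
  (x̄ - mu_0)^T · [...] = (-0.4)·(0.1006) + (1)·(0.1973) = 0.1571.

Step 5 — scale by n: T² = 5 · 0.1571 = 0.7854.

T² ≈ 0.7854


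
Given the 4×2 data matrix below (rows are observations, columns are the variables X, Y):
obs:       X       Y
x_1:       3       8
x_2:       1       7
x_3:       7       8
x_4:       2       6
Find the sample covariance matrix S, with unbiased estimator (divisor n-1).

Step 1 — column means:
  mean(X) = (3 + 1 + 7 + 2) / 4 = 13/4 = 3.25
  mean(Y) = (8 + 7 + 8 + 6) / 4 = 29/4 = 7.25

Step 2 — sample covariance S[i,j] = (1/(n-1)) · Σ_k (x_{k,i} - mean_i) · (x_{k,j} - mean_j), with n-1 = 3.
  S[X,X] = ((-0.25)·(-0.25) + (-2.25)·(-2.25) + (3.75)·(3.75) + (-1.25)·(-1.25)) / 3 = 20.75/3 = 6.9167
  S[X,Y] = ((-0.25)·(0.75) + (-2.25)·(-0.25) + (3.75)·(0.75) + (-1.25)·(-1.25)) / 3 = 4.75/3 = 1.5833
  S[Y,Y] = ((0.75)·(0.75) + (-0.25)·(-0.25) + (0.75)·(0.75) + (-1.25)·(-1.25)) / 3 = 2.75/3 = 0.9167

S is symmetric (S[j,i] = S[i,j]). Assembling:

S = [[6.9167, 1.5833],
 [1.5833, 0.9167]]


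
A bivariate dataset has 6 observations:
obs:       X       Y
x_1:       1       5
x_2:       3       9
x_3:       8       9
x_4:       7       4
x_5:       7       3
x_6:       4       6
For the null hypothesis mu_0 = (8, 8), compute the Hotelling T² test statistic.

Step 1 — sample mean vector:
  mean(X) = (1 + 3 + 8 + 7 + 7 + 4) / 6 = 30/6 = 5
  mean(Y) = (5 + 9 + 9 + 4 + 3 + 6) / 6 = 36/6 = 6
  x̄ = (5, 6),  deviation x̄ - mu_0 = (5, 6) - (8, 8) = (-3, -2).

Step 2 — sample covariance matrix, S[i,j] = (1/(n-1)) · Σ_k (x_{k,i} - mean_i) · (x_{k,j} - mean_j), divisor n-1 = 5:
  S[X,X] = ((-4)·(-4) + (-2)·(-2) + (3)·(3) + (2)·(2) + (2)·(2) + (-1)·(-1)) / 5 = 38/5 = 7.6
  S[X,Y] = ((-4)·(-1) + (-2)·(3) + (3)·(3) + (2)·(-2) + (2)·(-3) + (-1)·(0)) / 5 = -3/5 = -0.6
  S[Y,Y] = ((-1)·(-1) + (3)·(3) + (3)·(3) + (-2)·(-2) + (-3)·(-3) + (0)·(0)) / 5 = 32/5 = 6.4
  S = [[7.6, -0.6],
 [-0.6, 6.4]].

Step 3 — invert S. det(S) = 7.6·6.4 - (-0.6)² = 48.28.
  S^{-1} = (1/det) · [[d, -b], [-b, a]] = [[0.1326, 0.0124],
 [0.0124, 0.1574]].

Step 4 — quadratic form (x̄ - mu_0)^T · S^{-1} · (x̄ - mu_0):
  S^{-1} · (x̄ - mu_0) = (-0.4225, -0.3521),
  (x̄ - mu_0)^T · [...] = (-3)·(-0.4225) + (-2)·(-0.3521) = 1.9718.

Step 5 — scale by n: T² = 6 · 1.9718 = 11.831.

T² ≈ 11.831


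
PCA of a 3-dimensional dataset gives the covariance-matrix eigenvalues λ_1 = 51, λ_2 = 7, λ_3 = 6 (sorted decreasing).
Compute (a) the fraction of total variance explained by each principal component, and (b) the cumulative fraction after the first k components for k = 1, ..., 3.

Step 1 — total variance = trace(Sigma) = Σ λ_i = 51 + 7 + 6 = 64.

Step 2 — fraction explained by component i = λ_i / Σ λ:
  PC1: 51/64 = 0.7969
  PC2: 7/64 = 0.1094
  PC3: 6/64 = 0.0938

Step 3 — cumulative fraction after k components = (λ_1 + ... + λ_k) / Σ λ:
  k = 1: 51/64 = 0.7969
  k = 2: (51 + 7)/64 = 58/64 = 0.9062
  k = 3: (51 + 7 + 6)/64 = 64/64 = 1

Summary (fraction, with percent):

explained: PC1 0.7969 (79.69%), PC2 0.1094 (10.94%), PC3 0.0938 (9.38%);  cumulative: 0.7969, 0.9062, 1


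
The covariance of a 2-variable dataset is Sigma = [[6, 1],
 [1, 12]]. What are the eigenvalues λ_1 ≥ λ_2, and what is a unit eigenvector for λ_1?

Step 1 — characteristic polynomial of 2×2 Sigma:
  det(Sigma - λI) = λ² - trace · λ + det = 0.
  trace = 6 + 12 = 18, det = 6·12 - (1)² = 71.
Step 2 — discriminant:
  Δ = trace² - 4·det = 324 - 284 = 40.
Step 3 — eigenvalues:
  λ = (trace ± √Δ)/2 = (18 ± 6.3246)/2,
  λ_1 = 12.1623,  λ_2 = 5.8377.

Step 4 — unit eigenvector for λ_1: solve (Sigma - λ_1 I)v = 0. First row:
  (6 - 12.1623)·v_x + (1)·v_y = 0, i.e. (-6.1623)·v_x + (1)·v_y = 0,
  so v ∝ (b, λ_1 - a) = (1, 6.1623) = u.
  ||u|| = √((1)² + (6.1623)²) = √(38.9737) ≈ 6.2429,
  v_1 = u/||u|| ≈ (0.1602, 0.9871) (||v_1|| = 1).

λ_1 = 12.1623,  λ_2 = 5.8377;  v_1 ≈ (0.1602, 0.9871)


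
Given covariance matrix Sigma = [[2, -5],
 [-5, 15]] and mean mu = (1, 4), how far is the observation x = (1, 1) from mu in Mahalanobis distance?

Step 1 — centre the observation: (x - mu) = (0, -3).

Step 2 — invert Sigma. det(Sigma) = 2·15 - (-5)² = 5.
  Sigma^{-1} = (1/det) · [[d, -b], [-b, a]] = [[3, 1],
 [1, 0.4]].

Step 3 — form the quadratic (x - mu)^T · Sigma^{-1} · (x - mu):
  Sigma^{-1} · (x - mu) = (-3, -1.2).
  (x - mu)^T · [Sigma^{-1} · (x - mu)] = (0)·(-3) + (-3)·(-1.2) = 3.6.

Step 4 — take square root: d = √(3.6) ≈ 1.8974.

d(x, mu) = √(3.6) ≈ 1.8974


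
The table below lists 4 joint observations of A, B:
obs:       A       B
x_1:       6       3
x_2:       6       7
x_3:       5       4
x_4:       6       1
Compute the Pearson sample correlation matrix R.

Step 1 — column means:
  mean(A) = (6 + 6 + 5 + 6) / 4 = 23/4 = 5.75
  mean(B) = (3 + 7 + 4 + 1) / 4 = 15/4 = 3.75

Step 2 — sample variances and covariances s[i,j] = (1/(n-1)) · Σ_k (x_{k,i} - mean_i) · (x_{k,j} - mean_j), with n-1 = 3:
  s[A,A] = ((0.25)·(0.25) + (0.25)·(0.25) + (-0.75)·(-0.75) + (0.25)·(0.25)) / 3 = 0.75/3 = 0.25
  s[A,B] = ((0.25)·(-0.75) + (0.25)·(3.25) + (-0.75)·(0.25) + (0.25)·(-2.75)) / 3 = -0.25/3 = -0.0833
  s[B,B] = ((-0.75)·(-0.75) + (3.25)·(3.25) + (0.25)·(0.25) + (-2.75)·(-2.75)) / 3 = 18.75/3 = 6.25
  Sample standard deviations s_i = √(s[i,i]):
  s(A) = √(0.25) = 0.5
  s(B) = √(6.25) = 2.5

Step 3 — r_{ij} = s_{ij} / (s_i · s_j):
  r[A,A] = 1 (diagonal).
  r[A,B] = -0.0833 / (0.5 · 2.5) = -0.0833 / 1.25 = -0.0667
  r[B,B] = 1 (diagonal).

R is symmetric with unit diagonal. Assembling:

R = [[1, -0.0667],
 [-0.0667, 1]]


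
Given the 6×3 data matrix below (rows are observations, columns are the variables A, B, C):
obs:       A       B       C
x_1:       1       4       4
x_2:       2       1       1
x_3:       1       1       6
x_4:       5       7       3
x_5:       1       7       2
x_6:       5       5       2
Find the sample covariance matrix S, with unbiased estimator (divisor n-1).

Step 1 — column means:
  mean(A) = (1 + 2 + 1 + 5 + 1 + 5) / 6 = 15/6 = 2.5
  mean(B) = (4 + 1 + 1 + 7 + 7 + 5) / 6 = 25/6 = 4.1667
  mean(C) = (4 + 1 + 6 + 3 + 2 + 2) / 6 = 18/6 = 3

Step 2 — sample covariance S[i,j] = (1/(n-1)) · Σ_k (x_{k,i} - mean_i) · (x_{k,j} - mean_j), with n-1 = 5.
  S[A,A] = ((-1.5)·(-1.5) + (-0.5)·(-0.5) + (-1.5)·(-1.5) + (2.5)·(2.5) + (-1.5)·(-1.5) + (2.5)·(2.5)) / 5 = 19.5/5 = 3.9
  S[A,B] = ((-1.5)·(-0.1667) + (-0.5)·(-3.1667) + (-1.5)·(-3.1667) + (2.5)·(2.8333) + (-1.5)·(2.8333) + (2.5)·(0.8333)) / 5 = 11.5/5 = 2.3
  S[A,C] = ((-1.5)·(1) + (-0.5)·(-2) + (-1.5)·(3) + (2.5)·(0) + (-1.5)·(-1) + (2.5)·(-1)) / 5 = -6/5 = -1.2
  S[B,B] = ((-0.1667)·(-0.1667) + (-3.1667)·(-3.1667) + (-3.1667)·(-3.1667) + (2.8333)·(2.8333) + (2.8333)·(2.8333) + (0.8333)·(0.8333)) / 5 = 36.8333/5 = 7.3667
  S[B,C] = ((-0.1667)·(1) + (-3.1667)·(-2) + (-3.1667)·(3) + (2.8333)·(0) + (2.8333)·(-1) + (0.8333)·(-1)) / 5 = -7/5 = -1.4
  S[C,C] = ((1)·(1) + (-2)·(-2) + (3)·(3) + (0)·(0) + (-1)·(-1) + (-1)·(-1)) / 5 = 16/5 = 3.2

S is symmetric (S[j,i] = S[i,j]). Assembling:

S = [[3.9, 2.3, -1.2],
 [2.3, 7.3667, -1.4],
 [-1.2, -1.4, 3.2]]


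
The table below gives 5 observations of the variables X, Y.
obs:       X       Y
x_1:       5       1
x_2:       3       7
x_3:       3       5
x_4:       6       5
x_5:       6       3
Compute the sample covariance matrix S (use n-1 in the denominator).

Step 1 — column means:
  mean(X) = (5 + 3 + 3 + 6 + 6) / 5 = 23/5 = 4.6
  mean(Y) = (1 + 7 + 5 + 5 + 3) / 5 = 21/5 = 4.2

Step 2 — sample covariance S[i,j] = (1/(n-1)) · Σ_k (x_{k,i} - mean_i) · (x_{k,j} - mean_j), with n-1 = 4.
  S[X,X] = ((0.4)·(0.4) + (-1.6)·(-1.6) + (-1.6)·(-1.6) + (1.4)·(1.4) + (1.4)·(1.4)) / 4 = 9.2/4 = 2.3
  S[X,Y] = ((0.4)·(-3.2) + (-1.6)·(2.8) + (-1.6)·(0.8) + (1.4)·(0.8) + (1.4)·(-1.2)) / 4 = -7.6/4 = -1.9
  S[Y,Y] = ((-3.2)·(-3.2) + (2.8)·(2.8) + (0.8)·(0.8) + (0.8)·(0.8) + (-1.2)·(-1.2)) / 4 = 20.8/4 = 5.2

S is symmetric (S[j,i] = S[i,j]). Assembling:

S = [[2.3, -1.9],
 [-1.9, 5.2]]


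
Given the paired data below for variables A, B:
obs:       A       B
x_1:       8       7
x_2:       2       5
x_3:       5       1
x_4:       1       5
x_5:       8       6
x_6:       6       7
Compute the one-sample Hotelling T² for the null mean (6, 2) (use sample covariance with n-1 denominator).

Step 1 — sample mean vector:
  mean(A) = (8 + 2 + 5 + 1 + 8 + 6) / 6 = 30/6 = 5
  mean(B) = (7 + 5 + 1 + 5 + 6 + 7) / 6 = 31/6 = 5.1667
  x̄ = (5, 5.1667),  deviation x̄ - mu_0 = (5, 5.1667) - (6, 2) = (-1, 3.1667).

Step 2 — sample covariance matrix, S[i,j] = (1/(n-1)) · Σ_k (x_{k,i} - mean_i) · (x_{k,j} - mean_j), divisor n-1 = 5:
  S[A,A] = ((3)·(3) + (-3)·(-3) + (0)·(0) + (-4)·(-4) + (3)·(3) + (1)·(1)) / 5 = 44/5 = 8.8
  S[A,B] = ((3)·(1.8333) + (-3)·(-0.1667) + (0)·(-4.1667) + (-4)·(-0.1667) + (3)·(0.8333) + (1)·(1.8333)) / 5 = 11/5 = 2.2
  S[B,B] = ((1.8333)·(1.8333) + (-0.1667)·(-0.1667) + (-4.1667)·(-4.1667) + (-0.1667)·(-0.1667) + (0.8333)·(0.8333) + (1.8333)·(1.8333)) / 5 = 24.8333/5 = 4.9667
  S = [[8.8, 2.2],
 [2.2, 4.9667]].

Step 3 — invert S. det(S) = 8.8·4.9667 - (2.2)² = 38.8667.
  S^{-1} = (1/det) · [[d, -b], [-b, a]] = [[0.1278, -0.0566],
 [-0.0566, 0.2264]].

Step 4 — quadratic form (x̄ - mu_0)^T · S^{-1} · (x̄ - mu_0):
  S^{-1} · (x̄ - mu_0) = (-0.307, 0.7736),
  (x̄ - mu_0)^T · [...] = (-1)·(-0.307) + (3.1667)·(0.7736) = 2.7567.

Step 5 — scale by n: T² = 6 · 2.7567 = 16.5403.

T² ≈ 16.5403


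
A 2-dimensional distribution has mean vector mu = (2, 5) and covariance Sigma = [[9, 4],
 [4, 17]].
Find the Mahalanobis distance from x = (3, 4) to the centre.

Step 1 — centre the observation: (x - mu) = (1, -1).

Step 2 — invert Sigma. det(Sigma) = 9·17 - (4)² = 137.
  Sigma^{-1} = (1/det) · [[d, -b], [-b, a]] = [[0.1241, -0.0292],
 [-0.0292, 0.0657]].

Step 3 — form the quadratic (x - mu)^T · Sigma^{-1} · (x - mu):
  Sigma^{-1} · (x - mu) = (0.1533, -0.0949).
  (x - mu)^T · [Sigma^{-1} · (x - mu)] = (1)·(0.1533) + (-1)·(-0.0949) = 0.2482.

Step 4 — take square root: d = √(0.2482) ≈ 0.4982.

d(x, mu) = √(0.2482) ≈ 0.4982


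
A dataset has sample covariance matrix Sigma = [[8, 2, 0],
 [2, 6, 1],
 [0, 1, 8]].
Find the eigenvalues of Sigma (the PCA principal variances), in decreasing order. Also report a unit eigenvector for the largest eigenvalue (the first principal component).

Step 1 — characteristic polynomial p(λ) = det(λI - Sigma) = λ³ - tr·λ² + c_1·λ - det, where tr = trace, c_1 = sum of the principal 2×2 minors, det = det(Sigma):
  tr = 8 + 6 + 8 = 22,
  c_1 = (8·6 - (2)²) + (8·8 - (0)²) + (6·8 - (1)²) = 44 + 64 + 47 = 155,
  det = 8·(6·8 - (1)²) - (2)·((2)·8 - (1)·(0)) + (0)·((2)·(1) - 6·(0)) = 8·(47) - (2)·(16) + (0)·(2) = 344.
  So p(λ) = λ³ - 22λ² + 155λ - 344.
Step 2 — look for an integer root (rational root theorem: any rational root is an integer divisor of 344). Testing λ = 8:
  p(8) = 512 - 1408 + 1240 - 344 = 0  ✓
  Dividing out (λ - 8): p(λ) = (λ - 8)(λ² - 14λ + 43).
Step 3 — remaining eigenvalues from the quadratic λ² - 14λ + 43 = 0:
  Δ = 14² - 4·43 = 196 - 172 = 24,  λ = (14 ± √24)/2 = (14 ± 4.899)/2 ≈ 9.4495 or 4.5505.
  Sorted: λ_1 = 9.4495,  λ_2 = 8,  λ_3 = 4.5505  (check: sum = 22 = tr ✓).

Step 4 — unit eigenvector for λ_1 ≈ 9.4495: v spans the null space of (Sigma - λ_1 I), whose rows are
  r_1 = (-1.4495, 2, 0),  r_2 = (2, -3.4495, 1),  r_3 = (0, 1, -1.4495).
  v is orthogonal to every row, so take v ∝ r_1 × r_2 = ((2)·(1) - (0)·(-3.4495), (0)·(2) - (-1.4495)·(1), (-1.4495)·(-3.4495) - (2)·(2)) ≈ (2, 1.4495, 1).
  Let u = (2, 1.4495, 1).
  ||u|| = √((2)² + (1.4495)² + (1)²) = √(7.101) ≈ 2.6648,  v_1 = u/||u|| ≈ (0.7505, 0.5439, 0.3753) (||v_1|| = 1).

λ_1 = 9.4495,  λ_2 = 8,  λ_3 = 4.5505;  v_1 ≈ (0.7505, 0.5439, 0.3753)


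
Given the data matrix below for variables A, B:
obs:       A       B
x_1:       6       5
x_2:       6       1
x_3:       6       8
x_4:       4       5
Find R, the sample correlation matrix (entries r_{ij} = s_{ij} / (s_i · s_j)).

Step 1 — column means:
  mean(A) = (6 + 6 + 6 + 4) / 4 = 22/4 = 5.5
  mean(B) = (5 + 1 + 8 + 5) / 4 = 19/4 = 4.75

Step 2 — sample variances and covariances s[i,j] = (1/(n-1)) · Σ_k (x_{k,i} - mean_i) · (x_{k,j} - mean_j), with n-1 = 3:
  s[A,A] = ((0.5)·(0.5) + (0.5)·(0.5) + (0.5)·(0.5) + (-1.5)·(-1.5)) / 3 = 3/3 = 1
  s[A,B] = ((0.5)·(0.25) + (0.5)·(-3.75) + (0.5)·(3.25) + (-1.5)·(0.25)) / 3 = -0.5/3 = -0.1667
  s[B,B] = ((0.25)·(0.25) + (-3.75)·(-3.75) + (3.25)·(3.25) + (0.25)·(0.25)) / 3 = 24.75/3 = 8.25
  Sample standard deviations s_i = √(s[i,i]):
  s(A) = √(1) = 1
  s(B) = √(8.25) = 2.8723

Step 3 — r_{ij} = s_{ij} / (s_i · s_j):
  r[A,A] = 1 (diagonal).
  r[A,B] = -0.1667 / (1 · 2.8723) = -0.1667 / 2.8723 = -0.058
  r[B,B] = 1 (diagonal).

R is symmetric with unit diagonal. Assembling:

R = [[1, -0.058],
 [-0.058, 1]]


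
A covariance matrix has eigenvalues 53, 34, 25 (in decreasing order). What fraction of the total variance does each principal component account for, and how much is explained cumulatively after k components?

Step 1 — total variance = trace(Sigma) = Σ λ_i = 53 + 34 + 25 = 112.

Step 2 — fraction explained by component i = λ_i / Σ λ:
  PC1: 53/112 = 0.4732
  PC2: 34/112 = 0.3036
  PC3: 25/112 = 0.2232

Step 3 — cumulative fraction after k components = (λ_1 + ... + λ_k) / Σ λ:
  k = 1: 53/112 = 0.4732
  k = 2: (53 + 34)/112 = 87/112 = 0.7768
  k = 3: (53 + 34 + 25)/112 = 112/112 = 1

Summary (fraction, with percent):

explained: PC1 0.4732 (47.32%), PC2 0.3036 (30.36%), PC3 0.2232 (22.32%);  cumulative: 0.4732, 0.7768, 1


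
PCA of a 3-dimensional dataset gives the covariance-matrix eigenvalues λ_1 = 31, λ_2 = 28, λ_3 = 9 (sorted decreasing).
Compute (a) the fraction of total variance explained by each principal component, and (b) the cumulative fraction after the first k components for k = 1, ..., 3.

Step 1 — total variance = trace(Sigma) = Σ λ_i = 31 + 28 + 9 = 68.

Step 2 — fraction explained by component i = λ_i / Σ λ:
  PC1: 31/68 = 0.4559
  PC2: 28/68 = 0.4118
  PC3: 9/68 = 0.1324

Step 3 — cumulative fraction after k components = (λ_1 + ... + λ_k) / Σ λ:
  k = 1: 31/68 = 0.4559
  k = 2: (31 + 28)/68 = 59/68 = 0.8676
  k = 3: (31 + 28 + 9)/68 = 68/68 = 1

Summary (fraction, with percent):

explained: PC1 0.4559 (45.59%), PC2 0.4118 (41.18%), PC3 0.1324 (13.24%);  cumulative: 0.4559, 0.8676, 1


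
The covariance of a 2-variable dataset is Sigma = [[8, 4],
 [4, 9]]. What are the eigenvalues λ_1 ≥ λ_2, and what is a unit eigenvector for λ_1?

Step 1 — characteristic polynomial of 2×2 Sigma:
  det(Sigma - λI) = λ² - trace · λ + det = 0.
  trace = 8 + 9 = 17, det = 8·9 - (4)² = 56.
Step 2 — discriminant:
  Δ = trace² - 4·det = 289 - 224 = 65.
Step 3 — eigenvalues:
  λ = (trace ± √Δ)/2 = (17 ± 8.0623)/2,
  λ_1 = 12.5311,  λ_2 = 4.4689.

Step 4 — unit eigenvector for λ_1: solve (Sigma - λ_1 I)v = 0. First row:
  (8 - 12.5311)·v_x + (4)·v_y = 0, i.e. (-4.5311)·v_x + (4)·v_y = 0,
  so v ∝ (b, λ_1 - a) = (4, 4.5311) = u.
  ||u|| = √((4)² + (4.5311)²) = √(36.5311) ≈ 6.0441,
  v_1 = u/||u|| ≈ (0.6618, 0.7497) (||v_1|| = 1).

λ_1 = 12.5311,  λ_2 = 4.4689;  v_1 ≈ (0.6618, 0.7497)


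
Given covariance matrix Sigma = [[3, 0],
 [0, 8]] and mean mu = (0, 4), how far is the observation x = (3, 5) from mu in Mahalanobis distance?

Step 1 — centre the observation: (x - mu) = (3, 1).

Step 2 — invert Sigma. det(Sigma) = 3·8 - (0)² = 24.
  Sigma^{-1} = (1/det) · [[d, -b], [-b, a]] = [[0.3333, 0],
 [0, 0.125]].

Step 3 — form the quadratic (x - mu)^T · Sigma^{-1} · (x - mu):
  Sigma^{-1} · (x - mu) = (1, 0.125).
  (x - mu)^T · [Sigma^{-1} · (x - mu)] = (3)·(1) + (1)·(0.125) = 3.125.

Step 4 — take square root: d = √(3.125) ≈ 1.7678.

d(x, mu) = √(3.125) ≈ 1.7678


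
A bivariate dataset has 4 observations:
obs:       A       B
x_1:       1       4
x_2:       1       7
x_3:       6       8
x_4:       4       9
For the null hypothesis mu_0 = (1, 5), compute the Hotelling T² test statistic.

Step 1 — sample mean vector:
  mean(A) = (1 + 1 + 6 + 4) / 4 = 12/4 = 3
  mean(B) = (4 + 7 + 8 + 9) / 4 = 28/4 = 7
  x̄ = (3, 7),  deviation x̄ - mu_0 = (3, 7) - (1, 5) = (2, 2).

Step 2 — sample covariance matrix, S[i,j] = (1/(n-1)) · Σ_k (x_{k,i} - mean_i) · (x_{k,j} - mean_j), divisor n-1 = 3:
  S[A,A] = ((-2)·(-2) + (-2)·(-2) + (3)·(3) + (1)·(1)) / 3 = 18/3 = 6
  S[A,B] = ((-2)·(-3) + (-2)·(0) + (3)·(1) + (1)·(2)) / 3 = 11/3 = 3.6667
  S[B,B] = ((-3)·(-3) + (0)·(0) + (1)·(1) + (2)·(2)) / 3 = 14/3 = 4.6667
  S = [[6, 3.6667],
 [3.6667, 4.6667]].

Step 3 — invert S. det(S) = 6·4.6667 - (3.6667)² = 14.5556.
  S^{-1} = (1/det) · [[d, -b], [-b, a]] = [[0.3206, -0.2519],
 [-0.2519, 0.4122]].

Step 4 — quadratic form (x̄ - mu_0)^T · S^{-1} · (x̄ - mu_0):
  S^{-1} · (x̄ - mu_0) = (0.1374, 0.3206),
  (x̄ - mu_0)^T · [...] = (2)·(0.1374) + (2)·(0.3206) = 0.916.

Step 5 — scale by n: T² = 4 · 0.916 = 3.6641.

T² ≈ 3.6641


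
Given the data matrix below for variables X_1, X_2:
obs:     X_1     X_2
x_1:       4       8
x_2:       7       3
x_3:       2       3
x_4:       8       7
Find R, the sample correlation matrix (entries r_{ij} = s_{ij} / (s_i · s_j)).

Step 1 — column means:
  mean(X_1) = (4 + 7 + 2 + 8) / 4 = 21/4 = 5.25
  mean(X_2) = (8 + 3 + 3 + 7) / 4 = 21/4 = 5.25

Step 2 — sample variances and covariances s[i,j] = (1/(n-1)) · Σ_k (x_{k,i} - mean_i) · (x_{k,j} - mean_j), with n-1 = 3:
  s[X_1,X_1] = ((-1.25)·(-1.25) + (1.75)·(1.75) + (-3.25)·(-3.25) + (2.75)·(2.75)) / 3 = 22.75/3 = 7.5833
  s[X_1,X_2] = ((-1.25)·(2.75) + (1.75)·(-2.25) + (-3.25)·(-2.25) + (2.75)·(1.75)) / 3 = 4.75/3 = 1.5833
  s[X_2,X_2] = ((2.75)·(2.75) + (-2.25)·(-2.25) + (-2.25)·(-2.25) + (1.75)·(1.75)) / 3 = 20.75/3 = 6.9167
  Sample standard deviations s_i = √(s[i,i]):
  s(X_1) = √(7.5833) = 2.7538
  s(X_2) = √(6.9167) = 2.63

Step 3 — r_{ij} = s_{ij} / (s_i · s_j):
  r[X_1,X_1] = 1 (diagonal).
  r[X_1,X_2] = 1.5833 / (2.7538 · 2.63) = 1.5833 / 7.2423 = 0.2186
  r[X_2,X_2] = 1 (diagonal).

R is symmetric with unit diagonal. Assembling:

R = [[1, 0.2186],
 [0.2186, 1]]


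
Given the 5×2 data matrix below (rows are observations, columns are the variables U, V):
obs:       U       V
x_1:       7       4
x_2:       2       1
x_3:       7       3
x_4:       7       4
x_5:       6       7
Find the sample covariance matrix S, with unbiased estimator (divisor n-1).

Step 1 — column means:
  mean(U) = (7 + 2 + 7 + 7 + 6) / 5 = 29/5 = 5.8
  mean(V) = (4 + 1 + 3 + 4 + 7) / 5 = 19/5 = 3.8

Step 2 — sample covariance S[i,j] = (1/(n-1)) · Σ_k (x_{k,i} - mean_i) · (x_{k,j} - mean_j), with n-1 = 4.
  S[U,U] = ((1.2)·(1.2) + (-3.8)·(-3.8) + (1.2)·(1.2) + (1.2)·(1.2) + (0.2)·(0.2)) / 4 = 18.8/4 = 4.7
  S[U,V] = ((1.2)·(0.2) + (-3.8)·(-2.8) + (1.2)·(-0.8) + (1.2)·(0.2) + (0.2)·(3.2)) / 4 = 10.8/4 = 2.7
  S[V,V] = ((0.2)·(0.2) + (-2.8)·(-2.8) + (-0.8)·(-0.8) + (0.2)·(0.2) + (3.2)·(3.2)) / 4 = 18.8/4 = 4.7

S is symmetric (S[j,i] = S[i,j]). Assembling:

S = [[4.7, 2.7],
 [2.7, 4.7]]


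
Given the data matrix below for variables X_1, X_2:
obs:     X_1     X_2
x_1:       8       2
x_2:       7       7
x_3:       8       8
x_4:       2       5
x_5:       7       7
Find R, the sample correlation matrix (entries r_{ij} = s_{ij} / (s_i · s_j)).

Step 1 — column means:
  mean(X_1) = (8 + 7 + 8 + 2 + 7) / 5 = 32/5 = 6.4
  mean(X_2) = (2 + 7 + 8 + 5 + 7) / 5 = 29/5 = 5.8

Step 2 — sample variances and covariances s[i,j] = (1/(n-1)) · Σ_k (x_{k,i} - mean_i) · (x_{k,j} - mean_j), with n-1 = 4:
  s[X_1,X_1] = ((1.6)·(1.6) + (0.6)·(0.6) + (1.6)·(1.6) + (-4.4)·(-4.4) + (0.6)·(0.6)) / 4 = 25.2/4 = 6.3
  s[X_1,X_2] = ((1.6)·(-3.8) + (0.6)·(1.2) + (1.6)·(2.2) + (-4.4)·(-0.8) + (0.6)·(1.2)) / 4 = 2.4/4 = 0.6
  s[X_2,X_2] = ((-3.8)·(-3.8) + (1.2)·(1.2) + (2.2)·(2.2) + (-0.8)·(-0.8) + (1.2)·(1.2)) / 4 = 22.8/4 = 5.7
  Sample standard deviations s_i = √(s[i,i]):
  s(X_1) = √(6.3) = 2.51
  s(X_2) = √(5.7) = 2.3875

Step 3 — r_{ij} = s_{ij} / (s_i · s_j):
  r[X_1,X_1] = 1 (diagonal).
  r[X_1,X_2] = 0.6 / (2.51 · 2.3875) = 0.6 / 5.9925 = 0.1001
  r[X_2,X_2] = 1 (diagonal).

R is symmetric with unit diagonal. Assembling:

R = [[1, 0.1001],
 [0.1001, 1]]


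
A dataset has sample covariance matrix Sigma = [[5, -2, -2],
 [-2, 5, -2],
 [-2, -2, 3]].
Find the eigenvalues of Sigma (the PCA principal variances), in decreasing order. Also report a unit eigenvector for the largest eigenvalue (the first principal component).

Step 1 — characteristic polynomial p(λ) = det(λI - Sigma) = λ³ - tr·λ² + c_1·λ - det, where tr = trace, c_1 = sum of the principal 2×2 minors, det = det(Sigma):
  tr = 5 + 5 + 3 = 13,
  c_1 = (5·5 - (-2)²) + (5·3 - (-2)²) + (5·3 - (-2)²) = 21 + 11 + 11 = 43,
  det = 5·(5·3 - (-2)²) - (-2)·((-2)·3 - (-2)·(-2)) + (-2)·((-2)·(-2) - 5·(-2)) = 5·(11) - (-2)·(-10) + (-2)·(14) = 7.
  So p(λ) = λ³ - 13λ² + 43λ - 7.
Step 2 — look for an integer root (rational root theorem: any rational root is an integer divisor of 7). Testing λ = 7:
  p(7) = 343 - 637 + 301 - 7 = 0  ✓
  Dividing out (λ - 7): p(λ) = (λ - 7)(λ² - 6λ + 1).
Step 3 — remaining eigenvalues from the quadratic λ² - 6λ + 1 = 0:
  Δ = 6² - 4·1 = 36 - 4 = 32,  λ = (6 ± √32)/2 = (6 ± 5.6569)/2 ≈ 5.8284 or 0.1716.
  Sorted: λ_1 = 7,  λ_2 = 5.8284,  λ_3 = 0.1716  (check: sum = 13 = tr ✓).

Step 4 — unit eigenvector for λ_1 = 7: v spans the null space of (Sigma - λ_1 I), whose rows are
  r_1 = (-2, -2, -2),  r_2 = (-2, -2, -2),  r_3 = (-2, -2, -4).
  v is orthogonal to every row, so take v ∝ r_1 × r_3 = ((-2)·(-4) - (-2)·(-2), (-2)·(-2) - (-2)·(-4), (-2)·(-2) - (-2)·(-2)) = (4, -4, 0).
  Rescale (divide by 4): u = (1, -1, 0).
  ||u|| = √((1)² + (-1)² + (0)²) = √(2) ≈ 1.4142,  v_1 = u/||u|| ≈ (0.7071, -0.7071, 0) (||v_1|| = 1).

λ_1 = 7,  λ_2 = 5.8284,  λ_3 = 0.1716;  v_1 ≈ (0.7071, -0.7071, 0)


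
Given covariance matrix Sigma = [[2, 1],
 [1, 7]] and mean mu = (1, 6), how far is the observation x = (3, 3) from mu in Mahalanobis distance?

Step 1 — centre the observation: (x - mu) = (2, -3).

Step 2 — invert Sigma. det(Sigma) = 2·7 - (1)² = 13.
  Sigma^{-1} = (1/det) · [[d, -b], [-b, a]] = [[0.5385, -0.0769],
 [-0.0769, 0.1538]].

Step 3 — form the quadratic (x - mu)^T · Sigma^{-1} · (x - mu):
  Sigma^{-1} · (x - mu) = (1.3077, -0.6154).
  (x - mu)^T · [Sigma^{-1} · (x - mu)] = (2)·(1.3077) + (-3)·(-0.6154) = 4.4615.

Step 4 — take square root: d = √(4.4615) ≈ 2.1122.

d(x, mu) = √(4.4615) ≈ 2.1122


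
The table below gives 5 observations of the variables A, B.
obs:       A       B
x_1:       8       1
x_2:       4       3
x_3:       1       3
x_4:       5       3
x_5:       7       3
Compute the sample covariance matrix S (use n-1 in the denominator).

Step 1 — column means:
  mean(A) = (8 + 4 + 1 + 5 + 7) / 5 = 25/5 = 5
  mean(B) = (1 + 3 + 3 + 3 + 3) / 5 = 13/5 = 2.6

Step 2 — sample covariance S[i,j] = (1/(n-1)) · Σ_k (x_{k,i} - mean_i) · (x_{k,j} - mean_j), with n-1 = 4.
  S[A,A] = ((3)·(3) + (-1)·(-1) + (-4)·(-4) + (0)·(0) + (2)·(2)) / 4 = 30/4 = 7.5
  S[A,B] = ((3)·(-1.6) + (-1)·(0.4) + (-4)·(0.4) + (0)·(0.4) + (2)·(0.4)) / 4 = -6/4 = -1.5
  S[B,B] = ((-1.6)·(-1.6) + (0.4)·(0.4) + (0.4)·(0.4) + (0.4)·(0.4) + (0.4)·(0.4)) / 4 = 3.2/4 = 0.8

S is symmetric (S[j,i] = S[i,j]). Assembling:

S = [[7.5, -1.5],
 [-1.5, 0.8]]


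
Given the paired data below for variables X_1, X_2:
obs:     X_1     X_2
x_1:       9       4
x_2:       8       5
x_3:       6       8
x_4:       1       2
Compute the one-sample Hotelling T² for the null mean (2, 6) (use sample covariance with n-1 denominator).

Step 1 — sample mean vector:
  mean(X_1) = (9 + 8 + 6 + 1) / 4 = 24/4 = 6
  mean(X_2) = (4 + 5 + 8 + 2) / 4 = 19/4 = 4.75
  x̄ = (6, 4.75),  deviation x̄ - mu_0 = (6, 4.75) - (2, 6) = (4, -1.25).

Step 2 — sample covariance matrix, S[i,j] = (1/(n-1)) · Σ_k (x_{k,i} - mean_i) · (x_{k,j} - mean_j), divisor n-1 = 3:
  S[X_1,X_1] = ((3)·(3) + (2)·(2) + (0)·(0) + (-5)·(-5)) / 3 = 38/3 = 12.6667
  S[X_1,X_2] = ((3)·(-0.75) + (2)·(0.25) + (0)·(3.25) + (-5)·(-2.75)) / 3 = 12/3 = 4
  S[X_2,X_2] = ((-0.75)·(-0.75) + (0.25)·(0.25) + (3.25)·(3.25) + (-2.75)·(-2.75)) / 3 = 18.75/3 = 6.25
  S = [[12.6667, 4],
 [4, 6.25]].

Step 3 — invert S. det(S) = 12.6667·6.25 - (4)² = 63.1667.
  S^{-1} = (1/det) · [[d, -b], [-b, a]] = [[0.0989, -0.0633],
 [-0.0633, 0.2005]].

Step 4 — quadratic form (x̄ - mu_0)^T · S^{-1} · (x̄ - mu_0):
  S^{-1} · (x̄ - mu_0) = (0.4749, -0.504),
  (x̄ - mu_0)^T · [...] = (4)·(0.4749) + (-1.25)·(-0.504) = 2.5297.

Step 5 — scale by n: T² = 4 · 2.5297 = 10.1187.

T² ≈ 10.1187
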